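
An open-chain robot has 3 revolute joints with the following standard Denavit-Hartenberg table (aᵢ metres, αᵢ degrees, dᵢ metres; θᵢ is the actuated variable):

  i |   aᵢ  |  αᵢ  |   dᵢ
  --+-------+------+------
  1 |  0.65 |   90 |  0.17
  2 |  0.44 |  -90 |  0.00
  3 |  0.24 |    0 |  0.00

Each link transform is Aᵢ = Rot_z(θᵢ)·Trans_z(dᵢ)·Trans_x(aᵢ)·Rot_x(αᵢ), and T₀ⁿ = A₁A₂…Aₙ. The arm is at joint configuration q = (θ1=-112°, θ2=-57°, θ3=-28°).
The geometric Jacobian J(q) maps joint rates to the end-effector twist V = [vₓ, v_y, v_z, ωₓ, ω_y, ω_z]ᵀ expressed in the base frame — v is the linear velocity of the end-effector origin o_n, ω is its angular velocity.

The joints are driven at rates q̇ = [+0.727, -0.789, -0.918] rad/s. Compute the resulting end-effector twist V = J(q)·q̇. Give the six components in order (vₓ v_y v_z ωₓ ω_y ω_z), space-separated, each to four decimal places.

0.6491 0.1754 -0.1934 1.0200 0.4183 0.2270

o_n = [-0.4810, -0.8897, -0.3767]
J₁: ẑ×o_n = [0.8897, -0.4810, 0.0000], ω = ẑ
J2: z=[-0.9272, 0.3746, 0.0000] o=[-0.2435, -0.6027, 0.1700] → [-0.2048, -0.5069, 0.3551, -0.9272, 0.3746, 0.0000]
J3: z=[-0.3142, -0.7776, 0.5446] o=[-0.3333, -0.8249, -0.1990] → [0.1735, -0.1363, -0.0945, -0.3142, -0.7776, 0.5446]
V = J·q̇ = [0.6491, 0.1754, -0.1934, 1.0200, 0.4183, 0.2270]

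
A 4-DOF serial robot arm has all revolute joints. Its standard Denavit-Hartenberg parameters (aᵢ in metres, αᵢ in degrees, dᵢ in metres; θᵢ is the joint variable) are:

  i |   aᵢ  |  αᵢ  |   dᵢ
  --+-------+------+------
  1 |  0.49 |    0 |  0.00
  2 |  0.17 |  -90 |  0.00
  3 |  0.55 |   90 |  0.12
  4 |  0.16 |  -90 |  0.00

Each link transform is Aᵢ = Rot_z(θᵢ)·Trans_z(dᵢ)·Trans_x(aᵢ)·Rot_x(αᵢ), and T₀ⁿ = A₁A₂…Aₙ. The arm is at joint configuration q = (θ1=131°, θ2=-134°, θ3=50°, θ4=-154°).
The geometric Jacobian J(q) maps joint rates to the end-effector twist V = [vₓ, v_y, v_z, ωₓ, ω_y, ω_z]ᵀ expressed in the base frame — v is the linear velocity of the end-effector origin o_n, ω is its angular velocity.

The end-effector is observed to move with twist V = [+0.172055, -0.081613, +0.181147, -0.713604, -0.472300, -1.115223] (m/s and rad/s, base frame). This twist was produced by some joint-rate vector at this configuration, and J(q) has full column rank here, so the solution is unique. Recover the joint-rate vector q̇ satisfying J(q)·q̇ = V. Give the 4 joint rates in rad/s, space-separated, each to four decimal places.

-0.0890 -0.4490 -0.5090 -0.8980

o_n = [0.1116, 0.3970, -0.3112]
J₁: ẑ×o_n = [-0.3970, 0.1116, 0.0000], ω = ẑ
J2: z=[0.0000, 0.0000, 1.0000] o=[-0.3215, 0.3698, 0.0000] → [-0.0272, 0.4331, 0.0000, 0.0000, 0.0000, 1.0000]
J3: z=[0.0523, 0.9986, 0.0000] o=[-0.1517, 0.3609, 0.0000] → [-0.3107, 0.0163, -0.2611, 0.0523, 0.9986, 0.0000]
J4: z=[0.7650, -0.0401, 0.6428] o=[0.2076, 0.4622, -0.4213] → [0.0375, -0.1460, -0.0537, 0.7650, -0.0401, 0.6428]
q̇ = J⁺·V = [-0.0890, -0.4490, -0.5090, -0.8980]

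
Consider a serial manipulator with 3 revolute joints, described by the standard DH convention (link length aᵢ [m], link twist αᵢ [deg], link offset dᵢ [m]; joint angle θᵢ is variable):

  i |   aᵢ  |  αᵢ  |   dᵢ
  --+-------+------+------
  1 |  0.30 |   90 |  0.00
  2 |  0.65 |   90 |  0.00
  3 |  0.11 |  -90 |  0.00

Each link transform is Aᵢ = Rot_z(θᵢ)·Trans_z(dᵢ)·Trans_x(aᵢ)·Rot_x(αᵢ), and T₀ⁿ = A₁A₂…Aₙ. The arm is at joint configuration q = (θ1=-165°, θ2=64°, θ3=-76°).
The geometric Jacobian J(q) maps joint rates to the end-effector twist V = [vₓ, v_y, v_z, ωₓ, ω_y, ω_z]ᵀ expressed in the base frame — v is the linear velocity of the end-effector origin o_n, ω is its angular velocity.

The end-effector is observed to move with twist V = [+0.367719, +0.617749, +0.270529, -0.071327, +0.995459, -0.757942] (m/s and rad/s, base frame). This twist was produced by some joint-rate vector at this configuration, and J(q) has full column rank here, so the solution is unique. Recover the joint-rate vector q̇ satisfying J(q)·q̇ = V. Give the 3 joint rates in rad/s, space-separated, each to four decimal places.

-0.8500 0.9800 -0.2100

o_n = [-0.5487, -0.2575, 0.6081]
J₁: ẑ×o_n = [0.2575, -0.5487, 0.0000], ω = ẑ
J2: z=[-0.2588, 0.9659, 0.0000] o=[-0.2898, -0.0776, 0.0000] → [0.5874, 0.1574, 0.2966, -0.2588, 0.9659, 0.0000]
J3: z=[-0.8682, -0.2326, -0.4384] o=[-0.5650, -0.1514, 0.5842] → [-0.0521, 0.0136, 0.0959, -0.8682, -0.2326, -0.4384]
q̇ = J⁺·V = [-0.8500, 0.9800, -0.2100]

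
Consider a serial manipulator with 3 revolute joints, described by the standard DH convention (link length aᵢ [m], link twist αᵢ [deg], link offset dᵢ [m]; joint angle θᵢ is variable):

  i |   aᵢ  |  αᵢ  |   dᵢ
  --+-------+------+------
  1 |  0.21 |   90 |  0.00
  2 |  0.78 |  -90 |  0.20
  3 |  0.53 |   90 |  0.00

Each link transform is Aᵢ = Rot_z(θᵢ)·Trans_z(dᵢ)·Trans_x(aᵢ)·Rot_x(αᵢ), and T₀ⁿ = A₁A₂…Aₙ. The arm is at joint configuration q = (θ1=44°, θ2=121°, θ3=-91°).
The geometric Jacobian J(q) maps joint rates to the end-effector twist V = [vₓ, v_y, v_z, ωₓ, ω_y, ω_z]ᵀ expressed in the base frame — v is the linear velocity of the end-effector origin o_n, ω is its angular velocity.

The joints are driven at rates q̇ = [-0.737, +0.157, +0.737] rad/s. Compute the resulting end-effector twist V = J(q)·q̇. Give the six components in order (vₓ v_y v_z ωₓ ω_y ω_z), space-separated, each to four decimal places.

o_n = [0.3726, -0.6549, 0.6607]
J₁: ẑ×o_n = [0.6549, 0.3726, -0.0000], ω = ẑ
J2: z=[0.6947, -0.7193, 0.0000] o=[0.1511, 0.1459, 0.0000] → [-0.4752, -0.4589, -0.3970, 0.6947, -0.7193, 0.0000]
J3: z=[-0.6166, -0.5954, -0.5150] o=[0.0010, -0.2771, 0.6686] → [-0.1899, -0.1962, 0.4542, -0.6166, -0.5954, -0.5150]
V = J·q̇ = [-0.6973, -0.4913, 0.2724, -0.3454, -0.5518, -1.1166]

-0.6973 -0.4913 0.2724 -0.3454 -0.5518 -1.1166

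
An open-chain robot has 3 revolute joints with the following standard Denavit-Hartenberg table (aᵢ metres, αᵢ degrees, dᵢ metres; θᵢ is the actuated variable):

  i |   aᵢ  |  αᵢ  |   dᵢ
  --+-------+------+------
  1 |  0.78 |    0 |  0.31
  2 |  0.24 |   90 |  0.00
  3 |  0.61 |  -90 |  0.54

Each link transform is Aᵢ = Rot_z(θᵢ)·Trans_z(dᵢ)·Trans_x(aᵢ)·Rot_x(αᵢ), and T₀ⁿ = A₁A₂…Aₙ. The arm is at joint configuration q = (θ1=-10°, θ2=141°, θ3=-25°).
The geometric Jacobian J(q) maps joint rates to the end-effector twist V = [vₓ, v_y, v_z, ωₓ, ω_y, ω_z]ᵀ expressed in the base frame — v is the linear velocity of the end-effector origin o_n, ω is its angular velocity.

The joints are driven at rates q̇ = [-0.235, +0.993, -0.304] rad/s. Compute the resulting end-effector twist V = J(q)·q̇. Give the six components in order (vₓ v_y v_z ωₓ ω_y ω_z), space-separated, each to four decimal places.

-0.7025 -0.3250 -0.1681 -0.2294 -0.1994 0.7580

o_n = [0.6555, 0.8172, 0.0522]
J₁: ẑ×o_n = [-0.8172, 0.6555, 0.0000], ω = ẑ
J2: z=[0.0000, 0.0000, 1.0000] o=[0.7682, -0.1354, 0.3100] → [-0.9526, -0.1126, 0.0000, 0.0000, 0.0000, 1.0000]
J3: z=[0.7547, 0.6561, 0.0000] o=[0.6107, 0.0457, 0.3100] → [-0.1691, 0.1946, 0.5528, 0.7547, 0.6561, 0.0000]
V = J·q̇ = [-0.7025, -0.3250, -0.1681, -0.2294, -0.1994, 0.7580]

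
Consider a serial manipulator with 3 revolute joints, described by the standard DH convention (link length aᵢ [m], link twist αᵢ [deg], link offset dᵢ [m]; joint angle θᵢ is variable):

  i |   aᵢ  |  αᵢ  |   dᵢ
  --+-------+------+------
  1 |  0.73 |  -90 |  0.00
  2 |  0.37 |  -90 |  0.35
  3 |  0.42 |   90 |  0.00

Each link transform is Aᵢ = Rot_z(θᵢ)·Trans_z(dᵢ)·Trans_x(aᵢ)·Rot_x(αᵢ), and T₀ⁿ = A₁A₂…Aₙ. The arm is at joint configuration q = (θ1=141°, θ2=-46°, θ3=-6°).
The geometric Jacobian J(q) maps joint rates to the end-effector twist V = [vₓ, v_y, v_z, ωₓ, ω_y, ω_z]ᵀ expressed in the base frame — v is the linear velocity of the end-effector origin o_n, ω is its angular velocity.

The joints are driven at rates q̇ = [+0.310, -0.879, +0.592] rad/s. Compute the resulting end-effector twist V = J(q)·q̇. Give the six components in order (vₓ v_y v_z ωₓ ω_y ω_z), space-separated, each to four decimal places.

0.3744 -0.4944 0.4997 0.2222 0.9511 -0.1012

o_n = [-1.2404, 0.4976, 0.5666]
J₁: ẑ×o_n = [-0.4976, -1.2404, 0.0000], ω = ẑ
J2: z=[-0.6293, -0.7771, 0.0000] o=[-0.5673, 0.4594, 0.0000] → [-0.4403, 0.3566, -0.5472, -0.6293, -0.7771, 0.0000]
J3: z=[-0.5590, 0.4527, -0.6947] o=[-0.9873, 0.3492, 0.2662] → [0.2392, 0.3438, 0.0316, -0.5590, 0.4527, -0.6947]
V = J·q̇ = [0.3744, -0.4944, 0.4997, 0.2222, 0.9511, -0.1012]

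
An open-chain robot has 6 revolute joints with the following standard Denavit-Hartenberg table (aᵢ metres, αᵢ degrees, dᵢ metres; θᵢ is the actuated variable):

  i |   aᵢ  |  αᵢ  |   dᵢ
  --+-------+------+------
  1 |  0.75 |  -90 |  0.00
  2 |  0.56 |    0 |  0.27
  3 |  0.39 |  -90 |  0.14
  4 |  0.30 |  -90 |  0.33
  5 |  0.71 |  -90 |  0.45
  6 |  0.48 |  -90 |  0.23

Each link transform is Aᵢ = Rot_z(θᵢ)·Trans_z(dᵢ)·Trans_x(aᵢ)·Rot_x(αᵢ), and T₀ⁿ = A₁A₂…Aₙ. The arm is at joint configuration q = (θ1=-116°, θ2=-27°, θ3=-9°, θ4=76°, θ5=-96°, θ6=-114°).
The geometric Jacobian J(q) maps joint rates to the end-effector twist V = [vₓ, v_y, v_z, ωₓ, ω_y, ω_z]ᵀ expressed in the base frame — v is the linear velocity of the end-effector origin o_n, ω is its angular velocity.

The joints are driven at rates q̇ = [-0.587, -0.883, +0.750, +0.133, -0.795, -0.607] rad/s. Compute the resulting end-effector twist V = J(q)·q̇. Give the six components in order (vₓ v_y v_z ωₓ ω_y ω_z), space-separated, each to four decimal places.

-0.1412 0.5038 0.5296 0.3401 -0.7742 -0.2757

o_n = [-0.8828, -1.2038, -0.6563]
J₁: ẑ×o_n = [1.2038, -0.8828, 0.0000], ω = ẑ
J2: z=[0.8988, -0.4384, 0.0000] o=[-0.3288, -0.6741, 0.0000] → [0.2877, 0.5899, -0.7190, 0.8988, -0.4384, 0.0000]
J3: z=[0.8988, -0.4384, 0.0000] o=[-0.3048, -1.2409, 0.2542] → [0.3992, 0.8184, -0.2200, 0.8988, -0.4384, 0.0000]
J4: z=[-0.2577, -0.5283, -0.8090] o=[-0.3173, -1.5859, 0.4835] → [0.9113, 0.1638, -0.3972, -0.2577, -0.5283, -0.8090]
J5: z=[0.1267, 0.8116, -0.5703] o=[-0.6897, -1.6854, 0.2592] → [-0.4683, 0.2261, 0.2177, 0.1267, 0.8116, -0.5703]
J6: z=[-0.9796, 0.1929, 0.0569] o=[-0.7436, -1.7117, -0.5793] → [-0.0437, -0.0834, -0.4707, -0.9796, 0.1929, 0.0569]
V = J·q̇ = [-0.1412, 0.5038, 0.5296, 0.3401, -0.7742, -0.2757]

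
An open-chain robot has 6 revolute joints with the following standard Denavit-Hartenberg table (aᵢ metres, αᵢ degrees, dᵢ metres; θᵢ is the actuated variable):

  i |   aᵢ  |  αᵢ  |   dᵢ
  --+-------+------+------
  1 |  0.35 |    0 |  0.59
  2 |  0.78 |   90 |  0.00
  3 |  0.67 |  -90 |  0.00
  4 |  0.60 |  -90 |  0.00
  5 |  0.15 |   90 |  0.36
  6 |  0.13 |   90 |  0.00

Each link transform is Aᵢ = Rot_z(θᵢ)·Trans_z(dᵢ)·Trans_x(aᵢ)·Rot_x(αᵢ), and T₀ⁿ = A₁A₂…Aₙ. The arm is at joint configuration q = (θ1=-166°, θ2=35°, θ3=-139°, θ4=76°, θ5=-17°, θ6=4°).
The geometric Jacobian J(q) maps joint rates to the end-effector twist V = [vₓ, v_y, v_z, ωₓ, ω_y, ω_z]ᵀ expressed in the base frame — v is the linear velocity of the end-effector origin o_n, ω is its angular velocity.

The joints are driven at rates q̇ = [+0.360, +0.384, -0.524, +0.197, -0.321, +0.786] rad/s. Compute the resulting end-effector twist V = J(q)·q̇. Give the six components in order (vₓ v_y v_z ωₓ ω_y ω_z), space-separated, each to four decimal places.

0.6633 0.1628 0.3055 -0.1130 -0.4705 -0.1398

o_n = [0.0744, -1.0274, 0.1860]
J₁: ẑ×o_n = [1.0274, 0.0744, -0.0000], ω = ẑ
J2: z=[0.0000, 0.0000, 1.0000] o=[-0.3396, -0.0847, 0.5900] → [0.9428, 0.4140, -0.0000, 0.0000, 0.0000, 1.0000]
J3: z=[-0.7547, 0.6561, 0.0000] o=[-0.8513, -0.6733, 0.5900] → [-0.2651, -0.3049, -0.3401, -0.7547, 0.6561, 0.0000]
J4: z=[-0.4304, -0.4951, -0.7547] o=[-0.5196, -0.2917, 0.1504] → [-0.5728, -0.4330, 0.6108, -0.4304, -0.4951, -0.7547]
J5: z=[-0.2978, -0.7114, 0.6366] o=[-0.0083, -0.5910, 0.0552] → [0.1848, 0.0916, 0.1889, -0.2978, -0.7114, 0.6366]
J6: z=[-0.6607, -0.3277, -0.6753] o=[-0.0122, -0.9403, 0.2285] → [-0.0449, -0.0866, 0.0859, -0.6607, -0.3277, -0.6753]
V = J·q̇ = [0.6633, 0.1628, 0.3055, -0.1130, -0.4705, -0.1398]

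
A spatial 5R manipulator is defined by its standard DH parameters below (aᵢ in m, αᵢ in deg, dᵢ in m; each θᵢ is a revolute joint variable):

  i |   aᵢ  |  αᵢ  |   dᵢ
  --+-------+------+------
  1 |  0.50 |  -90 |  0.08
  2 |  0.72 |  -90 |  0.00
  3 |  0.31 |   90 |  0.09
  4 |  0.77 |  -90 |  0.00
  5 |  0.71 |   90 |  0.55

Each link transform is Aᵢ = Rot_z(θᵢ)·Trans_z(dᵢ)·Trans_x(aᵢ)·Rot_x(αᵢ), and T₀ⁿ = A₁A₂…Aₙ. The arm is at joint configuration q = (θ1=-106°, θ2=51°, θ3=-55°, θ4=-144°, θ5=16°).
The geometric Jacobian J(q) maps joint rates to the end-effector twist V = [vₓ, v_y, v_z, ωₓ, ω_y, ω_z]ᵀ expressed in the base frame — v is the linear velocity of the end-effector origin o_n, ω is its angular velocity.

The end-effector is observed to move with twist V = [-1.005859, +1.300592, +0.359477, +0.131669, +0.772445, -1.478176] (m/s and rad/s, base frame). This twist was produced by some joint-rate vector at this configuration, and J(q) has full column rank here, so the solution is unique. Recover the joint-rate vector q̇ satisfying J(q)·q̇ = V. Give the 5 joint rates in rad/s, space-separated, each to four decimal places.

-0.7260 0.1240 0.9160 -0.1980 -0.2010

o_n = [-1.0301, -1.5749, 0.3981]
J₁: ẑ×o_n = [1.5749, -1.0301, 0.0000], ω = ẑ
J2: z=[0.9613, -0.2756, 0.0000] o=[-0.1378, -0.4806, 0.0800] → [-0.0877, -0.3057, -1.2978, 0.9613, -0.2756, 0.0000]
J3: z=[0.2142, 0.7470, -0.6293] o=[-0.2627, -0.9162, -0.4795] → [0.2411, 0.2949, 0.4322, 0.2142, 0.7470, -0.6293]
J4: z=[0.6935, 0.3374, 0.6366] o=[-0.0302, -1.0265, -0.6744] → [0.7110, -1.3802, -0.0428, 0.6935, 0.3374, 0.6366]
J5: z=[0.2311, -0.9410, 0.2471] o=[-0.5557, -1.0078, -0.1119] → [-0.3397, -0.2351, -0.5774, 0.2311, -0.9410, 0.2471]
q̇ = J⁺·V = [-0.7260, 0.1240, 0.9160, -0.1980, -0.2010]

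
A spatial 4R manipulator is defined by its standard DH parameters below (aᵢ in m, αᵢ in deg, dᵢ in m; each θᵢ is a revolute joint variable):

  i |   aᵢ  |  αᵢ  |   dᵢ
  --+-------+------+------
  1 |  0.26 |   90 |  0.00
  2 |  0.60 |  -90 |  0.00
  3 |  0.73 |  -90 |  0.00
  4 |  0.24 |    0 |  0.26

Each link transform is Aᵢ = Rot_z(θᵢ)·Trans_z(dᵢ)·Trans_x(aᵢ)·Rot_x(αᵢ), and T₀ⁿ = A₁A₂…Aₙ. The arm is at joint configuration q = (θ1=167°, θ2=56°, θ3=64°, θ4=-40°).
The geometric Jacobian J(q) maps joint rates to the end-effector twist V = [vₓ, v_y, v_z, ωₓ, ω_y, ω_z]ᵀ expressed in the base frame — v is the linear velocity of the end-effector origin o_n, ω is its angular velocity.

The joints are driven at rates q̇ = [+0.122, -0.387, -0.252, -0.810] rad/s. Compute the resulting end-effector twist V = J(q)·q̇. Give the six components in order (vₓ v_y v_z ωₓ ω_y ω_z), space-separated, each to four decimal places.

-0.1200 0.1159 0.1168 -0.6074 0.1075 0.5846

o_n = [-0.7570, -0.7852, 0.7221]
J₁: ẑ×o_n = [0.7852, -0.7570, 0.0000], ω = ẑ
J2: z=[0.2250, 0.9744, 0.0000] o=[-0.2533, 0.0585, 0.0000] → [0.7036, -0.1624, 0.3010, 0.2250, 0.9744, 0.0000]
J3: z=[0.8078, -0.1865, 0.5592] o=[-0.5803, 0.1340, 0.4974] → [0.4721, -0.2803, -0.7754, 0.8078, -0.1865, 0.5592]
J4: z=[0.3911, -0.5402, -0.7451] o=[-0.9022, -0.4651, 0.7627] → [-0.2166, -0.0923, -0.0467, 0.3911, -0.5402, -0.7451]
V = J·q̇ = [-0.1200, 0.1159, 0.1168, -0.6074, 0.1075, 0.5846]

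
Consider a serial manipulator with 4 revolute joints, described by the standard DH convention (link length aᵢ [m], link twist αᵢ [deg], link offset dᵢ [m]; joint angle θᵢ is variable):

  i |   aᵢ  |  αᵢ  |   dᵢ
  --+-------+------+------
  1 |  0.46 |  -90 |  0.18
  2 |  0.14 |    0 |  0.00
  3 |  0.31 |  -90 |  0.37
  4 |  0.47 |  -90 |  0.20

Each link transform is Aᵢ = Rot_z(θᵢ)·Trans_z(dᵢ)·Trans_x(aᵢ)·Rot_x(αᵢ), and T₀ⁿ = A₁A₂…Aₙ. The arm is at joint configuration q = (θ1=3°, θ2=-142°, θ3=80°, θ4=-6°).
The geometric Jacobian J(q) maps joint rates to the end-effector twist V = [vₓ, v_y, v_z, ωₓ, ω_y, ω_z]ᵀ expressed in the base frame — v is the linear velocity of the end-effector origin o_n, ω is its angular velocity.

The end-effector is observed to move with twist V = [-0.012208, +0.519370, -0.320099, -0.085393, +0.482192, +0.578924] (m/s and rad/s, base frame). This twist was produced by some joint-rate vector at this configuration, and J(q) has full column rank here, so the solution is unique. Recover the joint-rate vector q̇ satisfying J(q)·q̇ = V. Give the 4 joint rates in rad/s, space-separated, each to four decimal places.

0.5470 -0.4890 0.9750 -0.0680

o_n = [0.8681, 0.4652, 0.8587]
J₁: ẑ×o_n = [-0.4652, 0.8681, 0.0000], ω = ẑ
J2: z=[-0.0523, 0.9986, 0.0000] o=[0.4594, 0.0241, 0.1800] → [0.6778, 0.0355, -0.4312, -0.0523, 0.9986, 0.0000]
J3: z=[-0.0523, 0.9986, 0.0000] o=[0.3492, 0.0183, 0.2662] → [0.5917, 0.0310, -0.5416, -0.0523, 0.9986, 0.0000]
J4: z=[0.8817, 0.0462, -0.4695] o=[0.4752, 0.3954, 0.5399] → [0.0475, -0.4656, 0.0434, 0.8817, 0.0462, -0.4695]
q̇ = J⁺·V = [0.5470, -0.4890, 0.9750, -0.0680]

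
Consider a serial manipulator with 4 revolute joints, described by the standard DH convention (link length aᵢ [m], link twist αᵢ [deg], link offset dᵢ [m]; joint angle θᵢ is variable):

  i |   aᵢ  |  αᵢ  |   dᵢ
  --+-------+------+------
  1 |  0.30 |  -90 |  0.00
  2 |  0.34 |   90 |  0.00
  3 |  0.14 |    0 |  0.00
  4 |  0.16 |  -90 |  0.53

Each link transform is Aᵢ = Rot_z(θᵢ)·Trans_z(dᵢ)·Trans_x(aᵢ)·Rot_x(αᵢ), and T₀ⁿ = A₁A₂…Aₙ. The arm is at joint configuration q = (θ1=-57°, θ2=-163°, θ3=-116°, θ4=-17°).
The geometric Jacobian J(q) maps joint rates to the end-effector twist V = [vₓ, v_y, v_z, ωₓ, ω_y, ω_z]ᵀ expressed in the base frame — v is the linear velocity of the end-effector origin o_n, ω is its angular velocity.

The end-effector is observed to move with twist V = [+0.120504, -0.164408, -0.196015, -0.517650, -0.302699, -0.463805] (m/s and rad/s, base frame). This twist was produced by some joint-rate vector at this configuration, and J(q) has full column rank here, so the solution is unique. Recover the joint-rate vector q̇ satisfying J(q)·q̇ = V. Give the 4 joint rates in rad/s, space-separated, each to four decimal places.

o_n = [-0.2130, -0.1180, -0.4573]
J₁: ẑ×o_n = [0.1180, -0.2130, 0.0000], ω = ẑ
J2: z=[0.8387, 0.5446, 0.0000] o=[0.1634, -0.2516, 0.0000] → [-0.2491, 0.3835, 0.3171, 0.8387, 0.5446, 0.0000]
J3: z=[-0.1592, 0.2452, -0.9563] o=[-0.0137, 0.0211, 0.0994] → [-0.2695, 0.1019, 0.0710, -0.1592, 0.2452, -0.9563]
J4: z=[-0.1592, 0.2452, -0.9563] o=[-0.0873, -0.0967, 0.0815] → [-0.1525, 0.0344, 0.0342, -0.1592, 0.2452, -0.9563]
q̇ = J⁺·V = [-0.3720, -0.5990, -0.2550, 0.3510]

-0.3720 -0.5990 -0.2550 0.3510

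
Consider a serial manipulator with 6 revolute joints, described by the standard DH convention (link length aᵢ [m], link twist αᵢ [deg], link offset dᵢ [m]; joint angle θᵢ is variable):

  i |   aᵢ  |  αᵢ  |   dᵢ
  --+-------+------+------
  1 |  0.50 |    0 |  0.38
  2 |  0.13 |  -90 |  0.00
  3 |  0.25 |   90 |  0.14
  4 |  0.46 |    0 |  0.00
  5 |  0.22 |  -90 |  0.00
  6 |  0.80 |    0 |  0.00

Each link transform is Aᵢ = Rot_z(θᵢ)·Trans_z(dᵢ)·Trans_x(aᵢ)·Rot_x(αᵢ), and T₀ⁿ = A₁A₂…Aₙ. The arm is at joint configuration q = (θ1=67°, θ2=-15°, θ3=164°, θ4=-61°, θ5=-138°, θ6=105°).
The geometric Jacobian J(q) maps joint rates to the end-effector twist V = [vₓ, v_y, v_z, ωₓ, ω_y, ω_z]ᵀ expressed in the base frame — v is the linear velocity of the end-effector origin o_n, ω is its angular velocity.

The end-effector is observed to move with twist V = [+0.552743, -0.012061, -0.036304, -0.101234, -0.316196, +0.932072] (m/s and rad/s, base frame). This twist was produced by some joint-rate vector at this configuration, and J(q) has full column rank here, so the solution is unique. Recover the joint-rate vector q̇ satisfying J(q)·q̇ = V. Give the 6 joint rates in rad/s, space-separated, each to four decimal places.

o_n = [0.0750, -0.1131, 0.9958]
J₁: ẑ×o_n = [0.1131, 0.0750, -0.0000], ω = ẑ
J2: z=[0.0000, 0.0000, 1.0000] o=[0.1954, 0.4603, 0.3800] → [0.5733, -0.1204, 0.0000, 0.0000, 0.0000, 1.0000]
J3: z=[-0.7880, 0.6157, 0.0000] o=[0.2754, 0.5627, 0.3800] → [0.3791, 0.4853, 0.6559, -0.7880, 0.6157, 0.0000]
J4: z=[0.1697, 0.2172, -0.9613] o=[0.0171, 0.4595, 0.3111] → [-0.4017, -0.1718, -0.1097, 0.1697, 0.2172, -0.9613]
J5: z=[0.1697, 0.2172, -0.9613] o=[0.2022, 0.0429, 0.2496] → [0.0121, -0.0043, 0.0012, 0.1697, 0.2172, -0.9613]
J6: z=[0.9378, -0.3355, 0.0897] o=[0.2688, 0.2446, 0.3070] → [-0.1990, -0.6634, -0.4004, 0.9378, -0.3355, 0.0897]
q̇ = J⁺·V = [-0.6050, 0.6870, -0.3040, -0.7580, -0.1450, -0.2000]

-0.6050 0.6870 -0.3040 -0.7580 -0.1450 -0.2000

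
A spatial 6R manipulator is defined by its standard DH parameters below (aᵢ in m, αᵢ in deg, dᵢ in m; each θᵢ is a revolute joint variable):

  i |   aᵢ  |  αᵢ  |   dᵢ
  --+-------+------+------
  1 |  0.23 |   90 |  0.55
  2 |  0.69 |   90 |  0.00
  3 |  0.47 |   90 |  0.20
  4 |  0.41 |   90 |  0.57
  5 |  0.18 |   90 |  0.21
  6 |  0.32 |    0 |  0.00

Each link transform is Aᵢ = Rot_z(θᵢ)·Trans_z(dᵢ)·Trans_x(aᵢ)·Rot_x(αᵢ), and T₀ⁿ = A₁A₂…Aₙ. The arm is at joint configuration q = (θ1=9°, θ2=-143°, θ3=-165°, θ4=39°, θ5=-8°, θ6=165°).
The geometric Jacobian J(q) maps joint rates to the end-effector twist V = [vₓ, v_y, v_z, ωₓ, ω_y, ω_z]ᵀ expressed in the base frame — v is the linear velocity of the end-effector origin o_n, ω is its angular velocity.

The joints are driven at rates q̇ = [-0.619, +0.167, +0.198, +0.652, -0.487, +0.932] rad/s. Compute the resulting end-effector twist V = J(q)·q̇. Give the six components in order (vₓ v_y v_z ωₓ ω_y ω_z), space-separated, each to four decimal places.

o_n = [0.4328, -0.2775, 0.8539]
J₁: ẑ×o_n = [0.2775, 0.4328, -0.0000], ω = ẑ
J2: z=[0.1564, -0.9877, 0.0000] o=[0.2272, 0.0360, 0.5500] → [-0.3002, -0.0475, 0.1541, 0.1564, -0.9877, 0.0000]
J3: z=[-0.5944, -0.0941, 0.7986] o=[-0.3171, -0.0502, 0.1347] → [0.1138, 1.0264, 0.2057, -0.5944, -0.0941, 0.7986]
J4: z=[0.3553, -0.9217, 0.1558] o=[-0.0969, 0.1078, 0.5677] → [-0.2038, -0.0192, 0.3514, 0.3553, -0.9217, 0.1558]
J5: z=[0.9160, 0.3100, -0.2548] o=[0.1821, -0.3219, 1.0478] → [-0.0488, 0.1136, -0.0371, 0.9160, 0.3100, -0.2548]
J6: z=[-0.3778, 0.8803, -0.2871] o=[0.3988, -0.1922, 1.1605] → [-0.2943, -0.1256, 0.0023, -0.3778, 0.8803, -0.2871]
V = J·q̇ = [-0.5828, -0.2575, 0.3157, -0.6581, -0.1151, -0.5028]

-0.5828 -0.2575 0.3157 -0.6581 -0.1151 -0.5028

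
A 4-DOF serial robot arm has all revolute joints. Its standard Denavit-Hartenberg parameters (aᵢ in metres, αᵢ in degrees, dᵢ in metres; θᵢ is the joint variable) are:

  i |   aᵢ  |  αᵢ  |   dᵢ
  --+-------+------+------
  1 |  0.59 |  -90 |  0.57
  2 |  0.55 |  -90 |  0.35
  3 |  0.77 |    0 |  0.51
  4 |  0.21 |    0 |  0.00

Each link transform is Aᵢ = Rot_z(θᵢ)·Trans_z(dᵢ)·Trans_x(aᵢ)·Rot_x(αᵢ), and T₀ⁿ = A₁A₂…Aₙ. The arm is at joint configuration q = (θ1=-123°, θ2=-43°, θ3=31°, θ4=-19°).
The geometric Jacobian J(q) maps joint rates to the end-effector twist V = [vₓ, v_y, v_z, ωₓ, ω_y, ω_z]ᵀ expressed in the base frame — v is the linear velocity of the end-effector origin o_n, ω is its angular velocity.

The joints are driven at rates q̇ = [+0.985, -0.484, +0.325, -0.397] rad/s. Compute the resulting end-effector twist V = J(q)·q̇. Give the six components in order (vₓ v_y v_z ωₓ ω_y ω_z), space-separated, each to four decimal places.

1.6202 -0.7067 0.5836 -0.3792 0.3048 1.0377

o_n = [-1.1503, -1.6055, 1.1623]
J₁: ẑ×o_n = [1.6055, -1.1503, 0.0000], ω = ẑ
J2: z=[0.8387, -0.5446, 0.0000] o=[-0.3213, -0.4948, 0.5700] → [-0.3226, -0.4968, -1.3830, 0.8387, -0.5446, 0.0000]
J3: z=[-0.3714, -0.5720, -0.7314] o=[-0.2469, -1.0228, 0.9451] → [-0.5505, 0.7414, -0.3002, -0.3714, -0.5720, -0.7314]
J4: z=[-0.3714, -0.5720, -0.7314] o=[-1.0318, -1.5033, 1.0222] → [-0.1549, 0.1387, -0.0298, -0.3714, -0.5720, -0.7314]
V = J·q̇ = [1.6202, -0.7067, 0.5836, -0.3792, 0.3048, 1.0377]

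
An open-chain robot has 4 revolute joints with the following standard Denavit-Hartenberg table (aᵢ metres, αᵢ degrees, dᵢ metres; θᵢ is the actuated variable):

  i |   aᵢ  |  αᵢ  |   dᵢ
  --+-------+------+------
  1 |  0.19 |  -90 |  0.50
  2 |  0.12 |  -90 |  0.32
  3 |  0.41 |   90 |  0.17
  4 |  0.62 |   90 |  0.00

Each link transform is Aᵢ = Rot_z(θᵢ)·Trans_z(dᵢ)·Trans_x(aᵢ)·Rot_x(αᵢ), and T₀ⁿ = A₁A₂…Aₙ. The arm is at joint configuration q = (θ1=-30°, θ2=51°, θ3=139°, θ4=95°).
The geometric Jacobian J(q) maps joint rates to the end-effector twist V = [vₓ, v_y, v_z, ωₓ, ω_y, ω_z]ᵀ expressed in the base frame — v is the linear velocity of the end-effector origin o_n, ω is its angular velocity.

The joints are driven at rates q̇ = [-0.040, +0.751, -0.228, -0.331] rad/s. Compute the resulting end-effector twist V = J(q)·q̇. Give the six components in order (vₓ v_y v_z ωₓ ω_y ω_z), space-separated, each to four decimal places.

o_n = [-0.4033, 0.3327, 0.1198]
J₁: ẑ×o_n = [-0.3327, -0.4033, 0.0000], ω = ẑ
J2: z=[0.5000, 0.8660, 0.0000] o=[0.1645, -0.0950, 0.5000] → [-0.3292, 0.1901, 0.7057, 0.5000, 0.8660, 0.0000]
J3: z=[-0.6730, 0.3886, -0.6293] o=[0.3899, 0.1444, 0.4067] → [0.0070, 0.3061, 0.1815, -0.6730, 0.3886, -0.6293]
J4: z=[-0.0198, -0.8600, -0.5099] o=[-0.0276, 0.0748, 0.5402] → [0.4930, 0.1832, -0.3283, -0.0198, -0.8600, -0.5099]
V = J·q̇ = [-0.3987, 0.0284, 0.5972, 0.5355, 0.8465, 0.2722]

-0.3987 0.0284 0.5972 0.5355 0.8465 0.2722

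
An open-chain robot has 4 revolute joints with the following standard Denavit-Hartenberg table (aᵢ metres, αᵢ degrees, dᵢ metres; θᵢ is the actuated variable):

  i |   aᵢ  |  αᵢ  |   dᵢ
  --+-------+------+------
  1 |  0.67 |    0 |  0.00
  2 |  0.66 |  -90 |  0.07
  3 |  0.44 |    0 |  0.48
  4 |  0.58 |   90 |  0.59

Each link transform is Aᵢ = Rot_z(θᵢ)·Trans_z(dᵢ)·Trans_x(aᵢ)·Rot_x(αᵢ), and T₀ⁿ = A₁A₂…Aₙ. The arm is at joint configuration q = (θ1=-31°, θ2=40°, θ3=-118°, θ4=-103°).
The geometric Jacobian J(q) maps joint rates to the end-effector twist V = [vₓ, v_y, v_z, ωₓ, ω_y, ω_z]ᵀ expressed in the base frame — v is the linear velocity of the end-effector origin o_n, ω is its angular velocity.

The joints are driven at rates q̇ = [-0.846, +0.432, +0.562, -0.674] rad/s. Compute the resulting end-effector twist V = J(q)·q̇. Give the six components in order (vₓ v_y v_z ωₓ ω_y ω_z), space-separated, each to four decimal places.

o_n = [0.4224, 0.7142, 0.0780]
J₁: ẑ×o_n = [-0.7142, 0.4224, 0.0000], ω = ẑ
J2: z=[0.0000, 0.0000, 1.0000] o=[0.5743, -0.3451, 0.0000] → [-1.0593, -0.1519, 0.0000, 0.0000, 0.0000, 1.0000]
J3: z=[-0.1564, 0.9877, 0.0000] o=[1.2262, -0.2418, 0.0700] → [0.0079, 0.0012, 0.6443, -0.1564, 0.9877, 0.0000]
J4: z=[-0.1564, 0.9877, 0.0000] o=[0.9471, 0.1999, 0.4585] → [-0.3758, -0.0595, 0.4377, -0.1564, 0.9877, 0.0000]
V = J·q̇ = [0.4043, -0.3822, 0.0671, 0.0175, -0.1106, -0.4140]

0.4043 -0.3822 0.0671 0.0175 -0.1106 -0.4140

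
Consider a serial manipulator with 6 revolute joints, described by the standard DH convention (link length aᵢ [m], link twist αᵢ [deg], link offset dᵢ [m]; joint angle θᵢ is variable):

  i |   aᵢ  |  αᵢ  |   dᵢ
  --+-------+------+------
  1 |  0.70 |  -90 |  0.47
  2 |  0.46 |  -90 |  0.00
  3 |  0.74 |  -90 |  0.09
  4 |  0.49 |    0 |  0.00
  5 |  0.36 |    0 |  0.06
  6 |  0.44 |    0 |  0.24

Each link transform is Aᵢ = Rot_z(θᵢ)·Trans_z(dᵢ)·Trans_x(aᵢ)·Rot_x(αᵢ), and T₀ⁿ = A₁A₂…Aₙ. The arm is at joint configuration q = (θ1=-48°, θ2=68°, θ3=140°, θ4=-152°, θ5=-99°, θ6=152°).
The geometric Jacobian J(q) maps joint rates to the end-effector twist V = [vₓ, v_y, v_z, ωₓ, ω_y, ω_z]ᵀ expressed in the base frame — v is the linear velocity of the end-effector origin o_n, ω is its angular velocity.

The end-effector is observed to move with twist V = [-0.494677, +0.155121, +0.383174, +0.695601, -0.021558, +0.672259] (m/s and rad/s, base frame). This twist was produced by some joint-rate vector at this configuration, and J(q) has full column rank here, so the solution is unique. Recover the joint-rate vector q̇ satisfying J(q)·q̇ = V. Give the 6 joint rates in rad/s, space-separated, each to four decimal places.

o_n = [0.3679, -0.1817, 0.1533]
J₁: ẑ×o_n = [0.1817, 0.3679, -0.0000], ω = ẑ
J2: z=[0.7431, 0.6691, 0.0000] o=[0.4684, -0.5202, 0.4700] → [-0.2119, 0.2354, 0.3188, 0.7431, 0.6691, 0.0000]
J3: z=[-0.6204, 0.6890, -0.3746] o=[0.5837, -0.6483, 0.0435] → [0.2504, 0.1490, -0.1408, -0.6204, 0.6890, -0.3746]
J4: z=[0.4082, 0.6915, 0.5960] o=[0.0323, -0.7467, 0.5354] → [-0.6010, 0.3560, -0.0015, 0.4082, 0.6915, 0.5960]
J5: z=[0.4082, 0.6915, 0.5960] o=[0.1793, -0.4944, 0.1419] → [-0.1785, 0.1078, -0.0028, 0.4082, 0.6915, 0.5960]
J6: z=[0.4082, 0.6915, 0.5960] o=[0.4935, -0.6620, 0.2219] → [-0.3337, -0.0468, 0.2829, 0.4082, 0.6915, 0.5960]
q̇ = J⁺·V = [0.3370, 0.3470, -0.5720, 0.4700, -0.9390, 0.6720]

0.3370 0.3470 -0.5720 0.4700 -0.9390 0.6720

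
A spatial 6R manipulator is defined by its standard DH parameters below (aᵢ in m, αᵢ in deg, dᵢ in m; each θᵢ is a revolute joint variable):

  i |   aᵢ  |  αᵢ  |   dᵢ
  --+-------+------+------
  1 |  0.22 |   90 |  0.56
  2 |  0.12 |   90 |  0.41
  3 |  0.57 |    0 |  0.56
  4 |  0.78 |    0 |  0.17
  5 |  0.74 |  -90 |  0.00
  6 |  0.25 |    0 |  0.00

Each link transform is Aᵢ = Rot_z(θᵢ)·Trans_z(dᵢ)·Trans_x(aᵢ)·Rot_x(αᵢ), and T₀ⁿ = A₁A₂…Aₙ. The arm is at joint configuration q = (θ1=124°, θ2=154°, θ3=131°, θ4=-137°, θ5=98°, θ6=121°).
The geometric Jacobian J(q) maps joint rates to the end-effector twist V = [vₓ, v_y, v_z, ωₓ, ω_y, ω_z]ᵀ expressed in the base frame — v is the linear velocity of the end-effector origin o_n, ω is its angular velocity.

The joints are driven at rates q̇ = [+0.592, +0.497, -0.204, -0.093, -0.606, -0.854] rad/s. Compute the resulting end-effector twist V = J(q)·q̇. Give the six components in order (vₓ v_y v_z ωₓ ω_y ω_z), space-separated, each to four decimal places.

0.1110 -0.0747 0.0568 1.0871 -0.6695 0.1545

o_n = [1.1375, 0.7627, 1.2429]
J₁: ẑ×o_n = [-0.7627, 1.1375, 0.0000], ω = ẑ
J2: z=[0.8290, 0.5592, 0.0000] o=[-0.1230, 0.1824, 0.5600] → [0.3819, -0.5661, -0.2237, 0.8290, 0.5592, 0.0000]
J3: z=[-0.2451, 0.3634, 0.8988] o=[0.2772, 0.3222, 0.6126] → [-0.1669, 0.9277, -0.4206, -0.2451, 0.3634, 0.8988]
J4: z=[-0.2451, 0.3634, 0.8988] o=[0.3086, 1.0450, 0.9520] → [0.3594, 0.8163, -0.2320, -0.2451, 0.3634, 0.8988]
J5: z=[-0.2451, 0.3634, 0.8988] o=[0.5892, 0.4831, 1.4449] → [-0.3247, 0.4432, -0.2678, -0.2451, 0.3634, 0.8988]
J6: z=[-0.5312, 0.7252, -0.4381] o=[1.1894, 0.9159, 1.4335] → [-0.2054, -0.0785, 0.1190, -0.5312, 0.7252, -0.4381]
V = J·q̇ = [0.1110, -0.0747, 0.0568, 1.0871, -0.6695, 0.1545]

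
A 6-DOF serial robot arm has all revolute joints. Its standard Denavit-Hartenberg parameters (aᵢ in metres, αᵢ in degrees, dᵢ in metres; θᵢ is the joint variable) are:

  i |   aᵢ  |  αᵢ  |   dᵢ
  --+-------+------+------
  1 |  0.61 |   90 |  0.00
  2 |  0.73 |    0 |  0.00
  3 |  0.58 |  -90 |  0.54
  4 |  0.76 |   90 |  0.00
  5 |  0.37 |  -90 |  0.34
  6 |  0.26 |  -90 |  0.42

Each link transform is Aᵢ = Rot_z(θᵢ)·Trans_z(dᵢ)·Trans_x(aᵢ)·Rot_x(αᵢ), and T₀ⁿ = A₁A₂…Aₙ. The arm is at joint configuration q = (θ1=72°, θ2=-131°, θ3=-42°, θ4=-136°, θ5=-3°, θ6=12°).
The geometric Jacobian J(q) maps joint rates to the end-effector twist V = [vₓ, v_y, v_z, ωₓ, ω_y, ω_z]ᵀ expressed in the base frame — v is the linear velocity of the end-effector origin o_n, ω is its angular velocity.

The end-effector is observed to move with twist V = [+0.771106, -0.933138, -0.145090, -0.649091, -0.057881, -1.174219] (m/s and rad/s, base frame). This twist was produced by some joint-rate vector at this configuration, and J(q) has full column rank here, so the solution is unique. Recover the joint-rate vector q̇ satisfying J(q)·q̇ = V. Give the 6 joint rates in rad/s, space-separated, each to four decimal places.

o_n = [1.4947, 0.3588, -0.8581]
J₁: ẑ×o_n = [-0.3588, 1.4947, 0.0000], ω = ẑ
J2: z=[0.9511, -0.3090, 0.0000] o=[0.1885, 0.5801, 0.0000] → [0.2652, 0.8161, 0.1931, 0.9511, -0.3090, 0.0000]
J3: z=[0.9511, -0.3090, 0.0000] o=[0.0405, 0.1247, -0.5509] → [0.0949, 0.2921, 0.6721, 0.9511, -0.3090, 0.0000]
J4: z=[0.0377, 0.1159, -0.9925] o=[0.3762, -0.5897, -0.6216] → [0.9141, -1.1012, -0.0939, 0.0377, 0.1159, -0.9925]
J5: z=[-0.4711, 0.8780, 0.0847] o=[1.0460, -0.2368, -0.5550] → [-0.3165, -0.1048, -0.6745, -0.4711, 0.8780, 0.0847]
J6: z=[0.0837, 0.1400, -0.9866] o=[1.2107, 0.2311, -0.4746] → [0.0723, -0.2480, -0.0291, 0.0837, 0.1400, -0.9866]
q̇ = J⁺·V = [0.5780, -0.5280, -0.6100, 0.9830, -0.7120, 0.7260]

0.5780 -0.5280 -0.6100 0.9830 -0.7120 0.7260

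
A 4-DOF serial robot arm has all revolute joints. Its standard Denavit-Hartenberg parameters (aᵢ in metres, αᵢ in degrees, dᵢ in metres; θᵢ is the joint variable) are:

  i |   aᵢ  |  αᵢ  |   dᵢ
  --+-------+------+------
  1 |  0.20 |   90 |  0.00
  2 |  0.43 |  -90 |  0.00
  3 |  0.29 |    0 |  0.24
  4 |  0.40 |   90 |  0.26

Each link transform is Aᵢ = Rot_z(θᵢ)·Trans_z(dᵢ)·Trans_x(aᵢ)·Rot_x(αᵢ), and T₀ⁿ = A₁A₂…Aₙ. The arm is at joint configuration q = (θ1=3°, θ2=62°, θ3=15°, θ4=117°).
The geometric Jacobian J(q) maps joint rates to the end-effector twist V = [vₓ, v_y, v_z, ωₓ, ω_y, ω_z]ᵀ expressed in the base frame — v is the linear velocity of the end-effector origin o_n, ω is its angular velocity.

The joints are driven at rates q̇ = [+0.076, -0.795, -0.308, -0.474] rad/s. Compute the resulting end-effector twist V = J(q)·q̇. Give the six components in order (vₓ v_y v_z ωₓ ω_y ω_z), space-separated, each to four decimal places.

o_n = [-0.0532, 0.3700, 0.6254]
J₁: ẑ×o_n = [-0.3700, -0.0532, 0.0000], ω = ẑ
J2: z=[0.0523, -0.9986, 0.0000] o=[0.1997, 0.0105, 0.0000] → [-0.6246, -0.0327, -0.2337, 0.0523, -0.9986, 0.0000]
J3: z=[-0.8817, -0.0462, 0.4695] o=[0.4013, 0.0210, 0.3797] → [-0.1752, 0.0033, -0.3287, -0.8817, -0.0462, 0.4695]
J4: z=[-0.8817, -0.0462, 0.4695] o=[0.3171, 0.0918, 0.7397] → [-0.1254, -0.2746, -0.2625, -0.8817, -0.0462, 0.4695]
V = J·q̇ = [0.5818, 0.1511, 0.4115, 0.6479, 0.8300, -0.2911]

0.5818 0.1511 0.4115 0.6479 0.8300 -0.2911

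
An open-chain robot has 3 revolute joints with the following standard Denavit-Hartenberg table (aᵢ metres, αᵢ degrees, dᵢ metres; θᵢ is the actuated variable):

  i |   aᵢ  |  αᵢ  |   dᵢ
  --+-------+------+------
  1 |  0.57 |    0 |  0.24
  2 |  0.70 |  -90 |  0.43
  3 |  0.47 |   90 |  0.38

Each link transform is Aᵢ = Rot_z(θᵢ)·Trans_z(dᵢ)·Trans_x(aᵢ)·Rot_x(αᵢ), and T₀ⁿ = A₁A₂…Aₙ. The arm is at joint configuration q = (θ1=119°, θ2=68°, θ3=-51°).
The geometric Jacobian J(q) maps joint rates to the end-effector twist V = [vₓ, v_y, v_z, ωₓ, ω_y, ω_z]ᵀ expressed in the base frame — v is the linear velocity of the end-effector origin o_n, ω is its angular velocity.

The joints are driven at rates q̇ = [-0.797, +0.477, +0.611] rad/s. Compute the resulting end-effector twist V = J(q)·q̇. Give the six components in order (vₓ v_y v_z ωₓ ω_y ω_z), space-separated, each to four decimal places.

0.0163 0.4945 -0.1807 0.0745 -0.6064 -0.3200

o_n = [-1.2184, 0.0000, 1.0353]
J₁: ẑ×o_n = [-0.0000, -1.2184, 0.0000], ω = ẑ
J2: z=[0.0000, 0.0000, 1.0000] o=[-0.2763, 0.4985, 0.2400] → [0.4985, -0.9420, 0.0000, 0.0000, 0.0000, 1.0000]
J3: z=[0.1219, -0.9925, 0.0000] o=[-0.9711, 0.4132, 0.6700] → [-0.3625, -0.0445, -0.2958, 0.1219, -0.9925, 0.0000]
V = J·q̇ = [0.0163, 0.4945, -0.1807, 0.0745, -0.6064, -0.3200]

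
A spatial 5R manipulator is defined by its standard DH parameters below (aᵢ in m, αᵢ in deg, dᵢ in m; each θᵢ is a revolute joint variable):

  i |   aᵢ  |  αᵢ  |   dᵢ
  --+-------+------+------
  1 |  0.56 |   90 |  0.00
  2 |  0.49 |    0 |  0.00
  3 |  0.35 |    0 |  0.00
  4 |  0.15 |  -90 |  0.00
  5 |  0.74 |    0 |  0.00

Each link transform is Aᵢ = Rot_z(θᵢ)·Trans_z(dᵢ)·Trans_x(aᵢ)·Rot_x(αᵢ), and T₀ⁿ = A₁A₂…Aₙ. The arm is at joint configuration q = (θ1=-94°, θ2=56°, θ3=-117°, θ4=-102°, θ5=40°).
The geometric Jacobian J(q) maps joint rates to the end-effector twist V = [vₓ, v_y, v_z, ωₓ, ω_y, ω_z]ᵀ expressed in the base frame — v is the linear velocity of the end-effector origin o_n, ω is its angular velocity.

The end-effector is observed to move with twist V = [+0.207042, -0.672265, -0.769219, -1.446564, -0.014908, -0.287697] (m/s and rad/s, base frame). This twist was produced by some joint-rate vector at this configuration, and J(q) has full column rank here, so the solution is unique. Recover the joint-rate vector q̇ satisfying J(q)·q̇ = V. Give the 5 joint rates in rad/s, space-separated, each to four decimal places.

0.0910 0.0880 0.7380 0.6160 0.3960

o_n = [0.4523, -0.3505, -0.1095]
J₁: ẑ×o_n = [0.3505, 0.4523, -0.0000], ω = ẑ
J2: z=[-0.9976, 0.0698, 0.0000] o=[-0.0391, -0.5586, 0.0000] → [-0.0076, -0.1092, -0.2419, -0.9976, 0.0698, 0.0000]
J3: z=[-0.9976, 0.0698, 0.0000] o=[-0.0582, -0.8320, 0.4062] → [-0.0360, -0.5145, -0.5159, -0.9976, 0.0698, 0.0000]
J4: z=[-0.9976, 0.0698, 0.0000] o=[-0.0700, -1.0012, 0.1001] → [-0.0146, -0.2091, -0.6855, -0.9976, 0.0698, 0.0000]
J5: z=[-0.0204, -0.2917, -0.9563] o=[-0.0600, -0.8581, 0.0563] → [0.5338, -0.4933, 0.1391, -0.0204, -0.2917, -0.9563]
q̇ = J⁺·V = [0.0910, 0.0880, 0.7380, 0.6160, 0.3960]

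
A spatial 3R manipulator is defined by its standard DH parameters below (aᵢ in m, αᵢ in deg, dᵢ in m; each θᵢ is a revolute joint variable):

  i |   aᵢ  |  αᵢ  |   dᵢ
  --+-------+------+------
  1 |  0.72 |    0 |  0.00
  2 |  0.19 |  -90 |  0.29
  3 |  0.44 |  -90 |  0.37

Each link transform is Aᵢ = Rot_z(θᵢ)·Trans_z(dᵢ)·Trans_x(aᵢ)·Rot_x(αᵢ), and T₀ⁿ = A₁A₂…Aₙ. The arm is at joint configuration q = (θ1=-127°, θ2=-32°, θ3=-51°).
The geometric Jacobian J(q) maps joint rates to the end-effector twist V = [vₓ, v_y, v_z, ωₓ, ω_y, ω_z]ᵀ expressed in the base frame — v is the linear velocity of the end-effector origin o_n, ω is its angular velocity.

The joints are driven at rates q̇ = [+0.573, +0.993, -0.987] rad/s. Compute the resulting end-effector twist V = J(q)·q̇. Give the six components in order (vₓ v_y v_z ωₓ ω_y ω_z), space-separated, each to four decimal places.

o_n = [-0.7366, -1.0878, 0.6319]
J₁: ẑ×o_n = [1.0878, -0.7366, 0.0000], ω = ẑ
J2: z=[0.0000, 0.0000, 1.0000] o=[-0.4333, -0.5750, 0.0000] → [0.5127, -0.3033, 0.0000, 0.0000, 0.0000, 1.0000]
J3: z=[0.3584, -0.9336, 0.0000] o=[-0.6107, -0.6431, 0.2900] → [-0.3192, -0.1225, -0.2769, 0.3584, -0.9336, 0.0000]
V = J·q̇ = [1.4475, -0.6023, 0.2733, -0.3537, 0.9214, 1.5660]

1.4475 -0.6023 0.2733 -0.3537 0.9214 1.5660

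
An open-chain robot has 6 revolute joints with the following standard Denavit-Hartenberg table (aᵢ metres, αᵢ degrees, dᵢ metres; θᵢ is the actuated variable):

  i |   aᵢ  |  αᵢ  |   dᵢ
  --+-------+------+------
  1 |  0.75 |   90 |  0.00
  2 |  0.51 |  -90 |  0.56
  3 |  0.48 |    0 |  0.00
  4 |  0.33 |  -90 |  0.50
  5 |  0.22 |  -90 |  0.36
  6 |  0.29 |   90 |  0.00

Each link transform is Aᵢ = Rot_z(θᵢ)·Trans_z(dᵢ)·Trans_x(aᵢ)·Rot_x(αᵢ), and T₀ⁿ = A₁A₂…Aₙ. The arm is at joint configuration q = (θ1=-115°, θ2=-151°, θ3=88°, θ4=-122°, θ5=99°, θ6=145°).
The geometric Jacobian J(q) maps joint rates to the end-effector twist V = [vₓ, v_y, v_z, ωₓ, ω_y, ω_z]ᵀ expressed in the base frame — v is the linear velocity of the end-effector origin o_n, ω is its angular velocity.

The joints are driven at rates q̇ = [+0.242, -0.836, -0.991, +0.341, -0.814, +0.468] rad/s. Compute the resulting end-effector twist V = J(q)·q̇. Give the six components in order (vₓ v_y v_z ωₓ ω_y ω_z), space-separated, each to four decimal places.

o_n = [-0.1822, -0.1403, -0.8941]
J₁: ẑ×o_n = [0.1403, -0.1822, 0.0000], ω = ẑ
J2: z=[-0.9063, 0.4226, 0.0000] o=[-0.3170, -0.6797, 0.0000] → [-0.3779, -0.8103, -0.5459, -0.9063, 0.4226, 0.0000]
J3: z=[-0.2049, -0.4394, -0.8746] o=[-0.6360, -0.0388, -0.2473] → [0.1955, -0.5295, 0.2202, -0.2049, -0.4394, -0.8746]
J4: z=[-0.2049, -0.4394, -0.8746] o=[-0.1950, -0.2283, -0.2554] → [0.3576, -0.1421, -0.0124, -0.2049, -0.4394, -0.8746]
J5: z=[0.9581, 0.0929, -0.2711] o=[-0.3636, -0.1531, -0.8253] → [-0.0029, 0.0167, -0.0046, 0.9581, 0.0929, -0.2711]
J6: z=[0.1658, -0.9512, 0.2602] o=[0.0327, -0.0549, -0.7190] → [0.1887, -0.0269, -0.2186, 0.1658, -0.9512, 0.2602]
V = J·q̇ = [0.3688, 1.0834, 0.1354, 0.1886, -0.5885, 1.1529]

0.3688 1.0834 0.1354 0.1886 -0.5885 1.1529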